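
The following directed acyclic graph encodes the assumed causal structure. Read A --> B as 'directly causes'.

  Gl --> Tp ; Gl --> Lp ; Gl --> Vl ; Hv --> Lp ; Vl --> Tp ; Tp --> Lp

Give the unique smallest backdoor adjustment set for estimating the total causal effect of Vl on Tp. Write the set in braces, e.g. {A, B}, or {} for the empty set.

Variables eligible for adjustment (non-descendants of Vl, excluding Vl and Tp): {Gl, Hv}.
Backdoor paths from Vl to Tp:
  P1: Vl <- Gl -> Tp
  P2: Vl <- Gl -> Lp <- Tp
The empty set is not sufficient: P1 (Vl <- Gl -> Tp) has no collider blocking it and no conditioned non-collider, so it is open.
Try {Gl}:
  P1: blocked at fork node Gl ∈ conditioning set.
  P2: blocked at fork node Gl ∈ conditioning set.
{Gl} contains no descendant of Vl and blocks every backdoor path.
No other singleton works — e.g. {Hv} leaves P1 open — so {Gl} is the unique smallest valid adjustment set.

{Gl}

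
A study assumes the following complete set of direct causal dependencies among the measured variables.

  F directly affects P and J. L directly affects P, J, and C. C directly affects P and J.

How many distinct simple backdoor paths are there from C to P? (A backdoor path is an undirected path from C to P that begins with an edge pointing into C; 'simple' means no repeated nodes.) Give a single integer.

2

A backdoor path from C to P is any simple undirected path whose first edge points into C (i.e. leaves C via a parent).
Parents of C: {L}.
Enumerating:
  P1: C <- L -> P
  P2: C <- L -> J <- F -> P
That exhausts the simple backdoor paths. Count: 2.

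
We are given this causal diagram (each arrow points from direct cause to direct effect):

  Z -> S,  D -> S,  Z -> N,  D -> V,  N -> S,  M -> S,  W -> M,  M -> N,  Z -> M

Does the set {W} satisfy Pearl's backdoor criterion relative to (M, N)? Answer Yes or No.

No

Backdoor paths from M to N (paths whose first edge points into M):
  P1: M <- Z -> N
  P2: M <- Z -> S <- N
Condition 1 (no descendant of M in the set): holds — descendants of M are {N, S}; none are in {W}.
Condition 2 (every backdoor path blocked by {W}):
  P1: open — no interior node is in the conditioning set.
  P2: blocked at collider S (neither it nor any descendant is in the conditioning set).
{W} does not satisfy the backdoor criterion.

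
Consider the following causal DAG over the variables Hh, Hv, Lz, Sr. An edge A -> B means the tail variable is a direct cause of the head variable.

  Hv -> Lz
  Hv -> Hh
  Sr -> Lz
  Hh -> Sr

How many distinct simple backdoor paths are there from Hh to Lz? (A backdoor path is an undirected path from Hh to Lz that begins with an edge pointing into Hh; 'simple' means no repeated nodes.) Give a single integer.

A backdoor path from Hh to Lz is any simple undirected path whose first edge points into Hh (i.e. leaves Hh via a parent).
Parents of Hh: {Hv}.
Enumerating:
  P1: Hh <- Hv -> Lz
That exhausts the simple backdoor paths. Count: 1.

1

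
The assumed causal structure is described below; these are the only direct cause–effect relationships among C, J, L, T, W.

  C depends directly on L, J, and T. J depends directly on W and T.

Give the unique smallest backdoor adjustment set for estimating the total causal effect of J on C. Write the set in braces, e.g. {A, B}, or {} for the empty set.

{T}

Variables eligible for adjustment (non-descendants of J, excluding J and C): {L, T, W}.
Backdoor paths from J to C:
  P1: J <- T -> C
The empty set is not sufficient: P1 (J <- T -> C) has no collider blocking it and no conditioned non-collider, so it is open.
Try {T}:
  P1: blocked at fork node T ∈ conditioning set.
{T} contains no descendant of J and blocks every backdoor path.
No other singleton works — e.g. {W} leaves P1 open — so {T} is the unique smallest valid adjustment set.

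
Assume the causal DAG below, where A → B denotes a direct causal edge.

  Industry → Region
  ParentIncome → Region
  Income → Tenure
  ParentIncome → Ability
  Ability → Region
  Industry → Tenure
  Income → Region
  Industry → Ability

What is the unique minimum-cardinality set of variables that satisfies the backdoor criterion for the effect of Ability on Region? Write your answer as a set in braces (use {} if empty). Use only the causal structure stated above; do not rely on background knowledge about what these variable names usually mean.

Variables eligible for adjustment (non-descendants of Ability, excluding Ability and Region): {Income, Industry, ParentIncome, Tenure}.
Backdoor paths from Ability to Region:
  P1: Ability <- Industry -> Region
  P2: Ability <- Industry -> Tenure <- Income -> Region
  P3: Ability <- ParentIncome -> Region
The empty set is not sufficient: P1 (Ability <- Industry -> Region) has no collider blocking it and no conditioned non-collider, so it is open.
Try {Industry, ParentIncome}:
  P1: blocked at fork node Industry ∈ conditioning set.
  P2: blocked at fork node Industry ∈ conditioning set.
  P3: blocked at fork node ParentIncome ∈ conditioning set.
{Industry, ParentIncome} contains no descendant of Ability and blocks every backdoor path.
Every element of {Industry, ParentIncome} is needed (dropping Industry leaves P1 open; dropping ParentIncome leaves P3 open), so no proper subset is valid.
Among all size-2 subsets of the eligible variables, only {Industry, ParentIncome} blocks every backdoor path, so it is the unique smallest valid adjustment set.

{Industry, ParentIncome}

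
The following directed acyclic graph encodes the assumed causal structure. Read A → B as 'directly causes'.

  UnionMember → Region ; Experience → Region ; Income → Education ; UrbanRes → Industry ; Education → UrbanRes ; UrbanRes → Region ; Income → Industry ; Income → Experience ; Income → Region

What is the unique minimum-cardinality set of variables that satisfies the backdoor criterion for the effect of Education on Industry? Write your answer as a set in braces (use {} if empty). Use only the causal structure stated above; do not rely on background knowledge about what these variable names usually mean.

{Income}

Variables eligible for adjustment (non-descendants of Education, excluding Education and Industry): {Experience, Income, UnionMember}.
Backdoor paths from Education to Industry:
  P1: Education <- Income -> Experience -> Region <- UrbanRes -> Industry
  P2: Education <- Income -> Industry
  P3: Education <- Income -> Region <- UrbanRes -> Industry
The empty set is not sufficient: P2 (Education <- Income -> Industry) has no collider blocking it and no conditioned non-collider, so it is open.
Try {Income}:
  P1: blocked at fork node Income ∈ conditioning set.
  P2: blocked at fork node Income ∈ conditioning set.
  P3: blocked at fork node Income ∈ conditioning set.
{Income} contains no descendant of Education and blocks every backdoor path.
No other singleton works — e.g. {Experience} leaves P2 open — so {Income} is the unique smallest valid adjustment set.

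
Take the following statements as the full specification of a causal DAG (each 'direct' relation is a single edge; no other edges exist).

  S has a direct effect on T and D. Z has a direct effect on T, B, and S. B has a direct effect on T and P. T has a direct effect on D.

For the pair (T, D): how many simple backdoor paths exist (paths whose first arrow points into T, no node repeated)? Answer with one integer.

A backdoor path from T to D is any simple undirected path whose first edge points into T (i.e. leaves T via a parent).
Parents of T: {B, S, Z}.
Enumerating:
  P1: T <- Z -> S -> D
  P2: T <- S -> D
  P3: T <- B <- Z -> S -> D
That exhausts the simple backdoor paths. Count: 3.

3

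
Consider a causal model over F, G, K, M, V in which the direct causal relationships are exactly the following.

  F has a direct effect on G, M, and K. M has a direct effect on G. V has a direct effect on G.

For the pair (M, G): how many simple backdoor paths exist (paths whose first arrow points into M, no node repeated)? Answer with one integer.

A backdoor path from M to G is any simple undirected path whose first edge points into M (i.e. leaves M via a parent).
Parents of M: {F}.
Enumerating:
  P1: M <- F -> G
That exhausts the simple backdoor paths. Count: 1.

1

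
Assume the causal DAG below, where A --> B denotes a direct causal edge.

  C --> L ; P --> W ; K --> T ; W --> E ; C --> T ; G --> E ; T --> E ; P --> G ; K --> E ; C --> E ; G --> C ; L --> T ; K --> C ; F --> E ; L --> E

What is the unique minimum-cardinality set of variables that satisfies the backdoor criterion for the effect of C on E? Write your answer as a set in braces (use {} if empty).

{G, K}

Variables eligible for adjustment (non-descendants of C, excluding C and E): {F, G, K, P, W}.
Backdoor paths from C to E:
  P1: C <- K -> T <- L -> E
  P2: C <- K -> T -> E
  P3: C <- K -> E
  P4: C <- G <- P -> W -> E
  P5: C <- G -> E
The empty set is not sufficient: P2 (C <- K -> T -> E) has no collider blocking it and no conditioned non-collider, so it is open.
Try {G, K}:
  P1: blocked at fork node K ∈ conditioning set.
  P2: blocked at fork node K ∈ conditioning set.
  P3: blocked at fork node K ∈ conditioning set.
  P4: blocked at chain node G ∈ conditioning set.
  P5: blocked at fork node G ∈ conditioning set.
{G, K} contains no descendant of C and blocks every backdoor path.
Every element of {G, K} is needed (dropping G leaves P4 open; dropping K leaves P2 open), so no proper subset is valid.
Among all size-2 subsets of the eligible variables, only {G, K} blocks every backdoor path, so it is the unique smallest valid adjustment set.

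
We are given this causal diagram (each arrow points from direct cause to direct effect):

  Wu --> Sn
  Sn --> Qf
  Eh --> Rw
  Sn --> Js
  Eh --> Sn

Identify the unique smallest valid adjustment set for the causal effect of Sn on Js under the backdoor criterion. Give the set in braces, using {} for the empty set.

Variables eligible for adjustment (non-descendants of Sn, excluding Sn and Js): {Eh, Rw, Wu}.
Backdoor paths from Sn to Js:
  (none)
With no backdoor paths the empty set already satisfies the criterion, and it is trivially minimal.

{}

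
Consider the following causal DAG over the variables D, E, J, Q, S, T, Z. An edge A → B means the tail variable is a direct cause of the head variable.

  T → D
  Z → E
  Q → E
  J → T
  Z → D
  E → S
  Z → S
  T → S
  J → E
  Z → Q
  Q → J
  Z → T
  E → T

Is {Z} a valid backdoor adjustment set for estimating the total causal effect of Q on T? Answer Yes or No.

Backdoor paths from Q to T (paths whose first edge points into Q):
  P1: Q <- Z -> E <- J -> T
  P2: Q <- Z -> E -> T
  P3: Q <- Z -> E -> S <- T
  P4: Q <- Z -> T
  P5: Q <- Z -> D <- T
  P6: Q <- Z -> S <- E <- J -> T
  P7: Q <- Z -> S <- E -> T
  P8: Q <- Z -> S <- T
Condition 1 (no descendant of Q in the set): holds — descendants of Q are {D, E, J, S, T}; none are in {Z}.
Condition 2 (every backdoor path blocked by {Z}):
  P1: blocked at fork node Z ∈ conditioning set.
  P2: blocked at fork node Z ∈ conditioning set.
  P3: blocked at fork node Z ∈ conditioning set.
  P4: blocked at fork node Z ∈ conditioning set.
  P5: blocked at fork node Z ∈ conditioning set.
  P6: blocked at fork node Z ∈ conditioning set.
  P7: blocked at fork node Z ∈ conditioning set.
  P8: blocked at fork node Z ∈ conditioning set.
{Z} satisfies the backdoor criterion.

Yes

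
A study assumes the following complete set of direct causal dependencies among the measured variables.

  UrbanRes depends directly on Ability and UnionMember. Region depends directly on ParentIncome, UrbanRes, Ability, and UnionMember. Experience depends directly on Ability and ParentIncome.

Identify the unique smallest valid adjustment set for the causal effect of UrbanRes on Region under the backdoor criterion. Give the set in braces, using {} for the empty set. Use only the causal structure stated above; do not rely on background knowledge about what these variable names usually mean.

{Ability, UnionMember}

Variables eligible for adjustment (non-descendants of UrbanRes, excluding UrbanRes and Region): {Ability, Experience, ParentIncome, UnionMember}.
Backdoor paths from UrbanRes to Region:
  P1: UrbanRes <- UnionMember -> Region
  P2: UrbanRes <- Ability -> Experience <- ParentIncome -> Region
  P3: UrbanRes <- Ability -> Region
The empty set is not sufficient: P1 (UrbanRes <- UnionMember -> Region) has no collider blocking it and no conditioned non-collider, so it is open.
Try {Ability, UnionMember}:
  P1: blocked at fork node UnionMember ∈ conditioning set.
  P2: blocked at fork node Ability ∈ conditioning set.
  P3: blocked at fork node Ability ∈ conditioning set.
{Ability, UnionMember} contains no descendant of UrbanRes and blocks every backdoor path.
Every element of {Ability, UnionMember} is needed (dropping Ability leaves P3 open; dropping UnionMember leaves P1 open), so no proper subset is valid.
Among all size-2 subsets of the eligible variables, only {Ability, UnionMember} blocks every backdoor path, so it is the unique smallest valid adjustment set.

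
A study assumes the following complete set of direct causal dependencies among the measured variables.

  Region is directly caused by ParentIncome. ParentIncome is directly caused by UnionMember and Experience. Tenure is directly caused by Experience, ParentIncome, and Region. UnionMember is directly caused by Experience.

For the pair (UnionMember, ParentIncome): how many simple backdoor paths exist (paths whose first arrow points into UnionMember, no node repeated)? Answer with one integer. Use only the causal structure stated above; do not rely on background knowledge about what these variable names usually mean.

A backdoor path from UnionMember to ParentIncome is any simple undirected path whose first edge points into UnionMember (i.e. leaves UnionMember via a parent).
Parents of UnionMember: {Experience}.
Enumerating:
  P1: UnionMember <- Experience -> ParentIncome
  P2: UnionMember <- Experience -> Tenure <- ParentIncome
  P3: UnionMember <- Experience -> Tenure <- Region <- ParentIncome
That exhausts the simple backdoor paths. Count: 3.

3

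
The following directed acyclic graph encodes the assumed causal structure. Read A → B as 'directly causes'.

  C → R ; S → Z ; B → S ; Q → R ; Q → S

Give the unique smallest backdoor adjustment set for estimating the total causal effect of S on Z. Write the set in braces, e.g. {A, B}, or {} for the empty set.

Variables eligible for adjustment (non-descendants of S, excluding S and Z): {B, C, Q, R}.
Backdoor paths from S to Z:
  (none)
With no backdoor paths the empty set already satisfies the criterion, and it is trivially minimal.

{}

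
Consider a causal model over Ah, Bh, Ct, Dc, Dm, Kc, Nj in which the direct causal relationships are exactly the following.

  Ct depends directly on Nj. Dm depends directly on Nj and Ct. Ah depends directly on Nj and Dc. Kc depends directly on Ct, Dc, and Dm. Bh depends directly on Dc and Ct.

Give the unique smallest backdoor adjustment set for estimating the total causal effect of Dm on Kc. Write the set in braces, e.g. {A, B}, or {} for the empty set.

Variables eligible for adjustment (non-descendants of Dm, excluding Dm and Kc): {Ah, Bh, Ct, Dc, Nj}.
Backdoor paths from Dm to Kc:
  P1: Dm <- Nj -> Ah <- Dc -> Bh <- Ct -> Kc
  P2: Dm <- Nj -> Ah <- Dc -> Kc
  P3: Dm <- Nj -> Ct -> Bh <- Dc -> Kc
  P4: Dm <- Nj -> Ct -> Kc
  P5: Dm <- Ct <- Nj -> Ah <- Dc -> Kc
  P6: Dm <- Ct -> Bh <- Dc -> Kc
  P7: Dm <- Ct -> Kc
The empty set is not sufficient: P4 (Dm <- Nj -> Ct -> Kc) has no collider blocking it and no conditioned non-collider, so it is open.
Try {Ct}:
  P1: blocked at collider Ah (neither it nor any descendant is in the conditioning set).
  P2: blocked at collider Ah (neither it nor any descendant is in the conditioning set).
  P3: blocked at chain node Ct ∈ conditioning set.
  P4: blocked at chain node Ct ∈ conditioning set.
  P5: blocked at chain node Ct ∈ conditioning set.
  P6: blocked at fork node Ct ∈ conditioning set.
  P7: blocked at fork node Ct ∈ conditioning set.
{Ct} contains no descendant of Dm and blocks every backdoor path.
No other singleton works — e.g. {Dc} leaves P4 open — so {Ct} is the unique smallest valid adjustment set.

{Ct}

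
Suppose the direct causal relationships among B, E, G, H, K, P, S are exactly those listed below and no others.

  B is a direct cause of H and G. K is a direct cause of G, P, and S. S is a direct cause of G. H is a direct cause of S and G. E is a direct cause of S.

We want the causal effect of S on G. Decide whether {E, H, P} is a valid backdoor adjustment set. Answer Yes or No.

Backdoor paths from S to G (paths whose first edge points into S):
  P1: S <- K -> G
  P2: S <- H <- B -> G
  P3: S <- H -> G
Condition 1 (no descendant of S in the set): holds — descendants of S are {G}; none are in {E, H, P}.
Condition 2 (every backdoor path blocked by {E, H, P}):
  P1: open — no interior node is in the conditioning set.
  P2: blocked at chain node H ∈ conditioning set.
  P3: blocked at fork node H ∈ conditioning set.
{E, H, P} does not satisfy the backdoor criterion.

No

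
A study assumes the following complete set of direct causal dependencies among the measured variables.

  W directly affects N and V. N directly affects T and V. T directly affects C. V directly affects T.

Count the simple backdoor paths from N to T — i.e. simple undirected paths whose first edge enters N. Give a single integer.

A backdoor path from N to T is any simple undirected path whose first edge points into N (i.e. leaves N via a parent).
Parents of N: {W}.
Enumerating:
  P1: N <- W -> V -> T
That exhausts the simple backdoor paths. Count: 1.

1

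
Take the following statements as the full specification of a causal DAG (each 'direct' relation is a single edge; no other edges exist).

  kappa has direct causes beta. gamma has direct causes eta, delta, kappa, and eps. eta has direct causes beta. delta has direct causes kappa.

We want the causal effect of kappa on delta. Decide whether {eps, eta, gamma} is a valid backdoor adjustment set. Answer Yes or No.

Backdoor paths from kappa to delta (paths whose first edge points into kappa):
  P1: kappa <- beta -> eta -> gamma <- delta
Condition 1 (no descendant of kappa in the set): FAILS — gamma is a descendant of kappa.
Condition 2 (every backdoor path blocked by {eps, eta, gamma}):
  P1: blocked at chain node eta ∈ conditioning set.
{eps, eta, gamma} does not satisfy the backdoor criterion.

No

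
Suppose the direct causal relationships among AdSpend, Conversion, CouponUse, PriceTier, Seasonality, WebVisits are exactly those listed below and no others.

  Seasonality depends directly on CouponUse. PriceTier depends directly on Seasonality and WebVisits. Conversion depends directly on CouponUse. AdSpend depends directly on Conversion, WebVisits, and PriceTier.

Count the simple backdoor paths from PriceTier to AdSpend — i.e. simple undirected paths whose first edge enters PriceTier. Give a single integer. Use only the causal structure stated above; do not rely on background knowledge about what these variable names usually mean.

2

A backdoor path from PriceTier to AdSpend is any simple undirected path whose first edge points into PriceTier (i.e. leaves PriceTier via a parent).
Parents of PriceTier: {Seasonality, WebVisits}.
Enumerating:
  P1: PriceTier <- Seasonality <- CouponUse -> Conversion -> AdSpend
  P2: PriceTier <- WebVisits -> AdSpend
That exhausts the simple backdoor paths. Count: 2.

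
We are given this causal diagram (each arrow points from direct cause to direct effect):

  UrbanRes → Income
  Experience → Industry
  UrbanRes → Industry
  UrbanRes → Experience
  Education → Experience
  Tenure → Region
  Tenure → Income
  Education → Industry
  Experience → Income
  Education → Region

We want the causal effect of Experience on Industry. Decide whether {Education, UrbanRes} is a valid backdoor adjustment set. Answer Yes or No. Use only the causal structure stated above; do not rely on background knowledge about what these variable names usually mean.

Backdoor paths from Experience to Industry (paths whose first edge points into Experience):
  P1: Experience <- Education -> Industry
  P2: Experience <- Education -> Region <- Tenure -> Income <- UrbanRes -> Industry
  P3: Experience <- UrbanRes -> Industry
  P4: Experience <- UrbanRes -> Income <- Tenure -> Region <- Education -> Industry
Condition 1 (no descendant of Experience in the set): holds — descendants of Experience are {Income, Industry}; none are in {Education, UrbanRes}.
Condition 2 (every backdoor path blocked by {Education, UrbanRes}):
  P1: blocked at fork node Education ∈ conditioning set.
  P2: blocked at fork node Education ∈ conditioning set.
  P3: blocked at fork node UrbanRes ∈ conditioning set.
  P4: blocked at fork node UrbanRes ∈ conditioning set.
{Education, UrbanRes} satisfies the backdoor criterion.

Yes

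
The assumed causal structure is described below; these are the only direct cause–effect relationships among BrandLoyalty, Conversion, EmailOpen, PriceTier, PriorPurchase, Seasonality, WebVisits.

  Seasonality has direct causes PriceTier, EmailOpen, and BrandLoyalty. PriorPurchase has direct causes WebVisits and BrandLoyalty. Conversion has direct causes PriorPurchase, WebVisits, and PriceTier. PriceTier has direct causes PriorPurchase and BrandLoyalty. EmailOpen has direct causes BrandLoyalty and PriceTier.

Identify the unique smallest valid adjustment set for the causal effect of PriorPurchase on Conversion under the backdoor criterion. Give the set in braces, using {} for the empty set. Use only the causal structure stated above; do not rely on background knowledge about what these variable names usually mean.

Variables eligible for adjustment (non-descendants of PriorPurchase, excluding PriorPurchase and Conversion): {BrandLoyalty, WebVisits}.
Backdoor paths from PriorPurchase to Conversion:
  P1: PriorPurchase <- BrandLoyalty -> PriceTier -> Conversion
  P2: PriorPurchase <- BrandLoyalty -> EmailOpen <- PriceTier -> Conversion
  P3: PriorPurchase <- BrandLoyalty -> EmailOpen -> Seasonality <- PriceTier -> Conversion
  P4: PriorPurchase <- BrandLoyalty -> Seasonality <- PriceTier -> Conversion
  P5: PriorPurchase <- BrandLoyalty -> Seasonality <- EmailOpen <- PriceTier -> Conversion
  P6: PriorPurchase <- WebVisits -> Conversion
The empty set is not sufficient: P1 (PriorPurchase <- BrandLoyalty -> PriceTier -> Conversion) has no collider blocking it and no conditioned non-collider, so it is open.
Try {BrandLoyalty, WebVisits}:
  P1: blocked at fork node BrandLoyalty ∈ conditioning set.
  P2: blocked at fork node BrandLoyalty ∈ conditioning set.
  P3: blocked at fork node BrandLoyalty ∈ conditioning set.
  P4: blocked at fork node BrandLoyalty ∈ conditioning set.
  P5: blocked at fork node BrandLoyalty ∈ conditioning set.
  P6: blocked at fork node WebVisits ∈ conditioning set.
{BrandLoyalty, WebVisits} contains no descendant of PriorPurchase and blocks every backdoor path.
Every element of {BrandLoyalty, WebVisits} is needed (dropping BrandLoyalty leaves P1 open; dropping WebVisits leaves P6 open), so no proper subset is valid.
Among all size-2 subsets of the eligible variables, only {BrandLoyalty, WebVisits} blocks every backdoor path, so it is the unique smallest valid adjustment set.

{BrandLoyalty, WebVisits}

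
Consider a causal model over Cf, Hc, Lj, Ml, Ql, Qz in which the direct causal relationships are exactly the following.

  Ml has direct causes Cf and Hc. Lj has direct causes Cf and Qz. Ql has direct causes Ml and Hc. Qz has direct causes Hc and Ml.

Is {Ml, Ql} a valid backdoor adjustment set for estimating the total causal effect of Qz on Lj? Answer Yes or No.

No

Backdoor paths from Qz to Lj (paths whose first edge points into Qz):
  P1: Qz <- Hc -> Ml <- Cf -> Lj
  P2: Qz <- Hc -> Ql <- Ml <- Cf -> Lj
  P3: Qz <- Ml <- Cf -> Lj
Condition 1 (no descendant of Qz in the set): holds — descendants of Qz are {Lj}; none are in {Ml, Ql}.
Condition 2 (every backdoor path blocked by {Ml, Ql}):
  P1: open — collider(s) Ml are conditioned on (or have a conditioned descendant) and no non-collider on the path is in the set.
  P2: blocked at chain node Ml ∈ conditioning set.
  P3: blocked at chain node Ml ∈ conditioning set.
{Ml, Ql} does not satisfy the backdoor criterion.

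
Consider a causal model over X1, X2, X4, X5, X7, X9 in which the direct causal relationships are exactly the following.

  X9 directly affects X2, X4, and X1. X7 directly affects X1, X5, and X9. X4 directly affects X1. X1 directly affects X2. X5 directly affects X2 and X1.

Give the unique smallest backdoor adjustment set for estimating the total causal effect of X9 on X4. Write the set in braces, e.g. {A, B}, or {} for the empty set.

{}

Variables eligible for adjustment (non-descendants of X9, excluding X9 and X4): {X5, X7}.
Backdoor paths from X9 to X4:
  P1: X9 <- X7 -> X5 -> X1 <- X4
  P2: X9 <- X7 -> X5 -> X2 <- X1 <- X4
  P3: X9 <- X7 -> X1 <- X4
Each backdoor path contains an unconditioned collider, so every path is already blocked with the empty conditioning set:
  P1: blocked at collider X1 (neither it nor any descendant is in the conditioning set).
  P2: blocked at collider X2 (neither it nor any descendant is in the conditioning set).
  P3: blocked at collider X1 (neither it nor any descendant is in the conditioning set).
The empty set is therefore the unique smallest valid set.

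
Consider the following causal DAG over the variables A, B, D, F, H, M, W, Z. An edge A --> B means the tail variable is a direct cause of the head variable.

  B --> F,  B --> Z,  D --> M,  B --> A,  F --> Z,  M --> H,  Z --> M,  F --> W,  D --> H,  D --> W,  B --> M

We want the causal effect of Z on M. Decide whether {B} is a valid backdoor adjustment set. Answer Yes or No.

Yes

Backdoor paths from Z to M (paths whose first edge points into Z):
  P1: Z <- B -> F -> W <- D -> M
  P2: Z <- B -> F -> W <- D -> H <- M
  P3: Z <- B -> M
  P4: Z <- F <- B -> M
  P5: Z <- F -> W <- D -> M
  P6: Z <- F -> W <- D -> H <- M
Condition 1 (no descendant of Z in the set): holds — descendants of Z are {H, M}; none are in {B}.
Condition 2 (every backdoor path blocked by {B}):
  P1: blocked at fork node B ∈ conditioning set.
  P2: blocked at fork node B ∈ conditioning set.
  P3: blocked at fork node B ∈ conditioning set.
  P4: blocked at fork node B ∈ conditioning set.
  P5: blocked at collider W (neither it nor any descendant is in the conditioning set).
  P6: blocked at collider W (neither it nor any descendant is in the conditioning set).
{B} satisfies the backdoor criterion.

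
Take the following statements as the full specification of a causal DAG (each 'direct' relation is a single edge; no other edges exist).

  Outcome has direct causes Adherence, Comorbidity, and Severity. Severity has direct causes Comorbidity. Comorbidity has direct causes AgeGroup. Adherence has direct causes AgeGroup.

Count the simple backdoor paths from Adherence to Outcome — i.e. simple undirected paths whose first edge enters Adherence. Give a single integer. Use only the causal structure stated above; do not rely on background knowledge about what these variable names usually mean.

2

A backdoor path from Adherence to Outcome is any simple undirected path whose first edge points into Adherence (i.e. leaves Adherence via a parent).
Parents of Adherence: {AgeGroup}.
Enumerating:
  P1: Adherence <- AgeGroup -> Comorbidity -> Severity -> Outcome
  P2: Adherence <- AgeGroup -> Comorbidity -> Outcome
That exhausts the simple backdoor paths. Count: 2.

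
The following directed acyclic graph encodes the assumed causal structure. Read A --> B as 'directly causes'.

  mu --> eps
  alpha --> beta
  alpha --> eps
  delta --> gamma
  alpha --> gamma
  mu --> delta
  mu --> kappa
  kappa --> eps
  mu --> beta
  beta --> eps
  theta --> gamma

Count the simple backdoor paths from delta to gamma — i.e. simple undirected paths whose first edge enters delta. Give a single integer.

6

A backdoor path from delta to gamma is any simple undirected path whose first edge points into delta (i.e. leaves delta via a parent).
Parents of delta: {mu}.
Enumerating:
  P1: delta <- mu -> beta <- alpha -> gamma
  P2: delta <- mu -> beta -> eps <- alpha -> gamma
  P3: delta <- mu -> kappa -> eps <- alpha -> gamma
  P4: delta <- mu -> kappa -> eps <- beta <- alpha -> gamma
  P5: delta <- mu -> eps <- alpha -> gamma
  P6: delta <- mu -> eps <- beta <- alpha -> gamma
That exhausts the simple backdoor paths. Count: 6.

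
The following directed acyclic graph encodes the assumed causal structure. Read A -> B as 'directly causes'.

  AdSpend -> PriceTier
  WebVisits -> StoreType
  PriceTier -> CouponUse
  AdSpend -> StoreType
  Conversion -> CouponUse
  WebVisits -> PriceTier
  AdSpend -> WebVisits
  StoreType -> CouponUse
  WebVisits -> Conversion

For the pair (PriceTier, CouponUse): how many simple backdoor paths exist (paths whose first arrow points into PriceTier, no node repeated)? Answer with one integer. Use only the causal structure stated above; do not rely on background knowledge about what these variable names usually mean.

7

A backdoor path from PriceTier to CouponUse is any simple undirected path whose first edge points into PriceTier (i.e. leaves PriceTier via a parent).
Parents of PriceTier: {AdSpend, WebVisits}.
Enumerating:
  P1: PriceTier <- AdSpend -> WebVisits -> Conversion -> CouponUse
  P2: PriceTier <- AdSpend -> WebVisits -> StoreType -> CouponUse
  P3: PriceTier <- AdSpend -> StoreType <- WebVisits -> Conversion -> CouponUse
  P4: PriceTier <- AdSpend -> StoreType -> CouponUse
  P5: PriceTier <- WebVisits <- AdSpend -> StoreType -> CouponUse
  P6: PriceTier <- WebVisits -> Conversion -> CouponUse
  P7: PriceTier <- WebVisits -> StoreType -> CouponUse
That exhausts the simple backdoor paths. Count: 7.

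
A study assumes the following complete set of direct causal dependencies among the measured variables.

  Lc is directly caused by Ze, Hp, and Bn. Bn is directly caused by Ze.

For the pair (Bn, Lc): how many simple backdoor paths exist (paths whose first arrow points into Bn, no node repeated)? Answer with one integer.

A backdoor path from Bn to Lc is any simple undirected path whose first edge points into Bn (i.e. leaves Bn via a parent).
Parents of Bn: {Ze}.
Enumerating:
  P1: Bn <- Ze -> Lc
That exhausts the simple backdoor paths. Count: 1.

1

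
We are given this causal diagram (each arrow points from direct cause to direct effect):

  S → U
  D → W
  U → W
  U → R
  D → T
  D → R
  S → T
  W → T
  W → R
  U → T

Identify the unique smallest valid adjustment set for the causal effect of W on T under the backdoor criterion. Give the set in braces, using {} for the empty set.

{D, U}

Variables eligible for adjustment (non-descendants of W, excluding W and T): {D, S, U}.
Backdoor paths from W to T:
  P1: W <- U <- S -> T
  P2: W <- U -> T
  P3: W <- U -> R <- D -> T
  P4: W <- D -> T
  P5: W <- D -> R <- U <- S -> T
  P6: W <- D -> R <- U -> T
The empty set is not sufficient: P1 (W <- U <- S -> T) has no collider blocking it and no conditioned non-collider, so it is open.
Try {D, U}:
  P1: blocked at chain node U ∈ conditioning set.
  P2: blocked at fork node U ∈ conditioning set.
  P3: blocked at fork node U ∈ conditioning set.
  P4: blocked at fork node D ∈ conditioning set.
  P5: blocked at fork node D ∈ conditioning set.
  P6: blocked at fork node D ∈ conditioning set.
{D, U} contains no descendant of W and blocks every backdoor path.
Every element of {D, U} is needed (dropping D leaves P4 open; dropping U leaves P1 open), so no proper subset is valid.
Among all size-2 subsets of the eligible variables, only {D, U} blocks every backdoor path, so it is the unique smallest valid adjustment set.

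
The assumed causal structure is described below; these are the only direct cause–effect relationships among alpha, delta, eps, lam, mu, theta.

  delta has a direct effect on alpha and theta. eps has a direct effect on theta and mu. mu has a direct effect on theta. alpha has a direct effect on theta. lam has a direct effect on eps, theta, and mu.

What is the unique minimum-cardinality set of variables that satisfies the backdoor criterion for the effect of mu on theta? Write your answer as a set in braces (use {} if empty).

{eps, lam}

Variables eligible for adjustment (non-descendants of mu, excluding mu and theta): {alpha, delta, eps, lam}.
Backdoor paths from mu to theta:
  P1: mu <- lam -> eps -> theta
  P2: mu <- lam -> theta
  P3: mu <- eps <- lam -> theta
  P4: mu <- eps -> theta
The empty set is not sufficient: P1 (mu <- lam -> eps -> theta) has no collider blocking it and no conditioned non-collider, so it is open.
Try {eps, lam}:
  P1: blocked at fork node lam ∈ conditioning set.
  P2: blocked at fork node lam ∈ conditioning set.
  P3: blocked at chain node eps ∈ conditioning set.
  P4: blocked at fork node eps ∈ conditioning set.
{eps, lam} contains no descendant of mu and blocks every backdoor path.
Every element of {eps, lam} is needed (dropping eps leaves P4 open; dropping lam leaves P2 open), so no proper subset is valid.
Among all size-2 subsets of the eligible variables, only {eps, lam} blocks every backdoor path, so it is the unique smallest valid adjustment set.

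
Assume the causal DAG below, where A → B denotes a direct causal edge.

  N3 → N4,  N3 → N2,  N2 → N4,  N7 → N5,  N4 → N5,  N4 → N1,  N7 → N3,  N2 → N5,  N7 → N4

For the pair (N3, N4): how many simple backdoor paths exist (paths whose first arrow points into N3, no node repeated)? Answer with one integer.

3

A backdoor path from N3 to N4 is any simple undirected path whose first edge points into N3 (i.e. leaves N3 via a parent).
Parents of N3: {N7}.
Enumerating:
  P1: N3 <- N7 -> N4
  P2: N3 <- N7 -> N5 <- N2 -> N4
  P3: N3 <- N7 -> N5 <- N4
That exhausts the simple backdoor paths. Count: 3.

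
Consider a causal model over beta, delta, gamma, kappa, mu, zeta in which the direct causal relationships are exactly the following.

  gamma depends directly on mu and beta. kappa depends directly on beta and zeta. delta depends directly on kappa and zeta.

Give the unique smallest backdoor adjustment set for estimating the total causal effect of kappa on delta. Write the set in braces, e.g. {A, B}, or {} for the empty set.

{zeta}

Variables eligible for adjustment (non-descendants of kappa, excluding kappa and delta): {beta, gamma, mu, zeta}.
Backdoor paths from kappa to delta:
  P1: kappa <- zeta -> delta
The empty set is not sufficient: P1 (kappa <- zeta -> delta) has no collider blocking it and no conditioned non-collider, so it is open.
Try {zeta}:
  P1: blocked at fork node zeta ∈ conditioning set.
{zeta} contains no descendant of kappa and blocks every backdoor path.
No other singleton works — e.g. {beta} leaves P1 open — so {zeta} is the unique smallest valid adjustment set.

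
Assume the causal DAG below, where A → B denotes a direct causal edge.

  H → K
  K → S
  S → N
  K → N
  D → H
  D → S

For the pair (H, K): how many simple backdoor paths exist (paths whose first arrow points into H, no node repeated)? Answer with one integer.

2

A backdoor path from H to K is any simple undirected path whose first edge points into H (i.e. leaves H via a parent).
Parents of H: {D}.
Enumerating:
  P1: H <- D -> S <- K
  P2: H <- D -> S -> N <- K
That exhausts the simple backdoor paths. Count: 2.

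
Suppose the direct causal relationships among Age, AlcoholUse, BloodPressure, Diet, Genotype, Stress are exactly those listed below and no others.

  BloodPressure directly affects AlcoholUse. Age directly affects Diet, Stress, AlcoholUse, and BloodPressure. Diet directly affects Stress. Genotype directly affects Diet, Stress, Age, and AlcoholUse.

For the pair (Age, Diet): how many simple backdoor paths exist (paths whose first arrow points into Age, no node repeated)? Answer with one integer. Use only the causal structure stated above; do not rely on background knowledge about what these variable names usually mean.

A backdoor path from Age to Diet is any simple undirected path whose first edge points into Age (i.e. leaves Age via a parent).
Parents of Age: {Genotype}.
Enumerating:
  P1: Age <- Genotype -> Diet
  P2: Age <- Genotype -> Stress <- Diet
That exhausts the simple backdoor paths. Count: 2.

2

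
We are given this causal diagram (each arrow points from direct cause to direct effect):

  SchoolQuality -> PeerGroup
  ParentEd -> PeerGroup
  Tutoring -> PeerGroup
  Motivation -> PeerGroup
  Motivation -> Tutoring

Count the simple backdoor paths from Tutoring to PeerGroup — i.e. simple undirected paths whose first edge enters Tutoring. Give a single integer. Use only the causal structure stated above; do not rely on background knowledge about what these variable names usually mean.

1

A backdoor path from Tutoring to PeerGroup is any simple undirected path whose first edge points into Tutoring (i.e. leaves Tutoring via a parent).
Parents of Tutoring: {Motivation}.
Enumerating:
  P1: Tutoring <- Motivation -> PeerGroup
That exhausts the simple backdoor paths. Count: 1.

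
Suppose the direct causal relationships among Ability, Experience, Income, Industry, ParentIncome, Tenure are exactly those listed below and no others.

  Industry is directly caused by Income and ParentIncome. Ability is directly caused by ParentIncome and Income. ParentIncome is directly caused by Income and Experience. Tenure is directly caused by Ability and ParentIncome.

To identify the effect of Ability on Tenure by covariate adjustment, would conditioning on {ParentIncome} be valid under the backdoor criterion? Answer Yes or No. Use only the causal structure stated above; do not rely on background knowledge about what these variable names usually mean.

Backdoor paths from Ability to Tenure (paths whose first edge points into Ability):
  P1: Ability <- Income -> ParentIncome -> Tenure
  P2: Ability <- Income -> Industry <- ParentIncome -> Tenure
  P3: Ability <- ParentIncome -> Tenure
Condition 1 (no descendant of Ability in the set): holds — descendants of Ability are {Tenure}; none are in {ParentIncome}.
Condition 2 (every backdoor path blocked by {ParentIncome}):
  P1: blocked at chain node ParentIncome ∈ conditioning set.
  P2: blocked at collider Industry (neither it nor any descendant is in the conditioning set).
  P3: blocked at fork node ParentIncome ∈ conditioning set.
{ParentIncome} satisfies the backdoor criterion.

Yes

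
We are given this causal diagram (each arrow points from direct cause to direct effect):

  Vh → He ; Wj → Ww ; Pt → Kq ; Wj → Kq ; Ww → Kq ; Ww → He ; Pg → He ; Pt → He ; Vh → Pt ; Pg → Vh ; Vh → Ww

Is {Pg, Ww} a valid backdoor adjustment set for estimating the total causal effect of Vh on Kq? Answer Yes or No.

No

Backdoor paths from Vh to Kq (paths whose first edge points into Vh):
  P1: Vh <- Pg -> He <- Ww <- Wj -> Kq
  P2: Vh <- Pg -> He <- Ww -> Kq
  P3: Vh <- Pg -> He <- Pt -> Kq
Condition 1 (no descendant of Vh in the set): FAILS — Ww is a descendant of Vh.
Condition 2 (every backdoor path blocked by {Pg, Ww}):
  P1: blocked at fork node Pg ∈ conditioning set.
  P2: blocked at fork node Pg ∈ conditioning set.
  P3: blocked at fork node Pg ∈ conditioning set.
{Pg, Ww} does not satisfy the backdoor criterion.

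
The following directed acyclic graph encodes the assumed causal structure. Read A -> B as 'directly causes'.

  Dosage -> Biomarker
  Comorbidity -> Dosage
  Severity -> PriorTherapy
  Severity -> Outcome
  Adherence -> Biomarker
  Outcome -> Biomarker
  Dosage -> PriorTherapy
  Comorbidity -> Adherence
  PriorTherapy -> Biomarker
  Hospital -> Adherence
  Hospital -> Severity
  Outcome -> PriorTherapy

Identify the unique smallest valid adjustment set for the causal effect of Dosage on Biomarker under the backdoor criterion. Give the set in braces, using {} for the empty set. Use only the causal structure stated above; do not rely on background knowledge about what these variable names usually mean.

Variables eligible for adjustment (non-descendants of Dosage, excluding Dosage and Biomarker): {Adherence, Comorbidity, Hospital, Outcome, Severity}.
Backdoor paths from Dosage to Biomarker:
  P1: Dosage <- Comorbidity -> Adherence <- Hospital -> Severity -> Outcome -> PriorTherapy -> Biomarker
  P2: Dosage <- Comorbidity -> Adherence <- Hospital -> Severity -> Outcome -> Biomarker
  P3: Dosage <- Comorbidity -> Adherence <- Hospital -> Severity -> PriorTherapy <- Outcome -> Biomarker
  P4: Dosage <- Comorbidity -> Adherence <- Hospital -> Severity -> PriorTherapy -> Biomarker
  P5: Dosage <- Comorbidity -> Adherence -> Biomarker
The empty set is not sufficient: P5 (Dosage <- Comorbidity -> Adherence -> Biomarker) has no collider blocking it and no conditioned non-collider, so it is open.
Try {Comorbidity}:
  P1: blocked at fork node Comorbidity ∈ conditioning set.
  P2: blocked at fork node Comorbidity ∈ conditioning set.
  P3: blocked at fork node Comorbidity ∈ conditioning set.
  P4: blocked at fork node Comorbidity ∈ conditioning set.
  P5: blocked at fork node Comorbidity ∈ conditioning set.
{Comorbidity} contains no descendant of Dosage and blocks every backdoor path.
No other singleton works — e.g. {Hospital} leaves P5 open — so {Comorbidity} is the unique smallest valid adjustment set.

{Comorbidity}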